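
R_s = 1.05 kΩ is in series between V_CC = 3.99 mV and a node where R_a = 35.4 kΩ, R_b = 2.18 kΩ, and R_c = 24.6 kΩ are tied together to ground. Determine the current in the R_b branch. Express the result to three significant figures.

I ≈ 1.18 µA

Combine the parallel branches: R_p = (1/35.4 + 1/2.18 + 1/24.6)⁻¹ = 1.895 kΩ.
V_A by voltage divider: V_A = 3.99 × 1.895/(1.05 + 1.895) = 2.568 mV.
Branch current I = V_A/R_b = 2.568/2.18 = 1.178 µA.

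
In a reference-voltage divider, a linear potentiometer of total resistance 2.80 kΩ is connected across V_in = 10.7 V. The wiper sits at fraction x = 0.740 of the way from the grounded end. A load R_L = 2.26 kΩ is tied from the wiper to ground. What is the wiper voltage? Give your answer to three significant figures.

Split the track: R_lower = x·R_p = 2.072 kΩ, R_upper = (1−x)·R_p = 0.7280 kΩ.
(x·R_p) ‖ R_L = 1.081 kΩ.
V_out = 10.7 × 1.081/(0.7280 + 1.081) = 6.394 V.
(Unloaded: V_out = x·V_in = 7.92 V.)

V_out ≈ 6.39 V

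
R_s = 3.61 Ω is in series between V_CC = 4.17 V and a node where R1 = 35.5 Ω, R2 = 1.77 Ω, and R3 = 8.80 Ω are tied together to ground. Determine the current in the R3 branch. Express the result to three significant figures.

Combine the parallel branches: R_p = (1/35.5 + 1/1.77 + 1/8.80)⁻¹ = 1.415 Ω.
V_A = 4.17 × 1.415/5.025 = 1.174 V.
Branch current I = V_A/R3 = 1.174/8.80 = 0.1334 A.

I ≈ 0.133 A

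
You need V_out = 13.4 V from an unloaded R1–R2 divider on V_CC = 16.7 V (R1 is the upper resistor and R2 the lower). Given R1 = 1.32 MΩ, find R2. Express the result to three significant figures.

V_out/V_CC = R2/(R1+R2) = 0.8024.
So R2 = R1 · V_out/(V_CC − V_out) = 1.32 × 13.4/(16.7 − 13.4) = 1.32 × 4.061 = 5.360 MΩ.

R2 ≈ 5.36 MΩ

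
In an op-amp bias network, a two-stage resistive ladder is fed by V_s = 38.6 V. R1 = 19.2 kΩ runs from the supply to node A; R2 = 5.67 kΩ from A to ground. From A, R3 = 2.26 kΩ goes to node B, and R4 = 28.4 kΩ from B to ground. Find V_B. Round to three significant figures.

V_B ≈ 7.13 V

Node A sees R2 in parallel with the series input of stage 2, R3 + R4 = 30.66 kΩ.
R2 ‖ (R3+R4) = 4.785 kΩ.
First divider: V_A = V_s · 4.785/(19.2 + 4.785) = 7.701 V.
V_B = V_A × 0.9263 = 7.133 V.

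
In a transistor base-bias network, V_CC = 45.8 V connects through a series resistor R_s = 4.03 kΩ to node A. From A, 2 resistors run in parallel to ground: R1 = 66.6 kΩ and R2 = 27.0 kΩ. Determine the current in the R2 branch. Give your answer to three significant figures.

Equivalent of the parallel group: R_p = 19.21 kΩ.
V_A = 45.8 × 19.21/23.24 = 37.86 V.
I(R2) = V_A / R2 = 37.86/27.0 = 1.402 mA.
(Equivalently: I_total = 1.971 mA, then current-divider fraction G_k/ΣG = 0.7115.)

I ≈ 1.40 mA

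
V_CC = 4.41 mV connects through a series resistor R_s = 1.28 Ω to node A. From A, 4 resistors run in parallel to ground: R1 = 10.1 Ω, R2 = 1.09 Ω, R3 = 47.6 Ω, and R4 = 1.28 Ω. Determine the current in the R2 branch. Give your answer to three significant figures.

Combine the parallel branches: R_p = (1/10.1 + 1/1.09 + 1/47.6 + 1/1.28)⁻¹ = 0.5498 Ω.
Node voltage V_A = V_CC · R_p/(R_s + R_p) = 4.41 × 0.3005 = 1.325 mV.
I(R2) = V_A / R2 = 1.325/1.09 = 1.216 mA.
(Equivalently: I_total = 2.410 mA, then current-divider fraction G_k/ΣG = 0.5044.)

I ≈ 1.22 mA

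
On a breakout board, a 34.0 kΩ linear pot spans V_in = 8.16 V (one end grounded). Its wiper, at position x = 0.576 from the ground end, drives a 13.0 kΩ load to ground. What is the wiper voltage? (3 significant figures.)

V_out ≈ 2.87 V

Lower segment x·R_p = 19.58 kΩ; upper segment (1−x)·R_p = 14.42 kΩ.
Lower segment in parallel with the load: 19.58 ‖ 13.0 = 7.813 kΩ.
Loaded-divider output: V_out = 8.16 × 0.3515 = 2.868 V.
(Unloaded: V_out = x·V_in = 4.70 V.)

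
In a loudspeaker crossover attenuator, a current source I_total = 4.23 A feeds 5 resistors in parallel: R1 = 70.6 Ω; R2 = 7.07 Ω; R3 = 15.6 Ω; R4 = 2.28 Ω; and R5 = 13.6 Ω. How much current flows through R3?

ΣG = 1/70.6 + 1/7.07 + 1/15.6 + 1/2.28 + 1/13.6 = 0.7318.
Current divider: I(R3) = I_total · G_k/ΣG = 4.23 × (0.06410/0.7318) = 4.23 × 0.08759 = 0.3705 A.

I ≈ 0.371 A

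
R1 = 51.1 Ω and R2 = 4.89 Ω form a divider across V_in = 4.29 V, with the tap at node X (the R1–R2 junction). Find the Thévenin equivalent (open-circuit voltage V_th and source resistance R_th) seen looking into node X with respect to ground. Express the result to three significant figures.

V_th ≈ 0.375 V, R_th ≈ 4.46 Ω

With X open, the divider is unloaded: V_th = 4.29 × 4.89/55.99 = 0.3747 V.
Zeroing V_in shorts the top of R1 to ground, so R_th = R1 ‖ R2 = 4.463 Ω.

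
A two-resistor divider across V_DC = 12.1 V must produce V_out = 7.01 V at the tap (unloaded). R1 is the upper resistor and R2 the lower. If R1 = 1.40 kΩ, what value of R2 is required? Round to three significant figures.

Required fraction k = V_out/V_DC = 0.5793.
So R2 = R1 · V_out/(V_DC − V_out) = 1.40 × 7.01/(12.1 − 7.01) = 1.40 × 1.377 = 1.928 kΩ.

R2 ≈ 1.93 kΩ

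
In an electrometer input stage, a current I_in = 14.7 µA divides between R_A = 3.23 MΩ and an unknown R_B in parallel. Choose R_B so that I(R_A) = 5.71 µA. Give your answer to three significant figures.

The fraction through R_A equals R_B/(R_A+R_B).
5.71/14.7 = R_B/(R_A + R_B) → R_B = R_A · (0.3884)/(1 − 0.3884) = 3.23 × 0.6352 = 2.052 MΩ.

R_B ≈ 2.05 MΩ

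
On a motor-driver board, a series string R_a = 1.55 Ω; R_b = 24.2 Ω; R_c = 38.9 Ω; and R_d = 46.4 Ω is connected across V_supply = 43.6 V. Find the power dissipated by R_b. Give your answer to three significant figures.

P ≈ 3.73 W

The common current is I = 43.6/111.0 = 0.3926 A.
P = I²R = 0.1541 × 24.2 = 3.730 W.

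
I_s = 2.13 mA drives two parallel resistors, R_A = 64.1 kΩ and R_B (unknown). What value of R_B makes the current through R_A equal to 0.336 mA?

The fraction through R_A equals R_B/(R_A+R_B).
With f = 0.1577, R_B = R_A · f/(1−f) = 64.1 × 0.1873 = 12.01 kΩ.

R_B ≈ 12.0 kΩ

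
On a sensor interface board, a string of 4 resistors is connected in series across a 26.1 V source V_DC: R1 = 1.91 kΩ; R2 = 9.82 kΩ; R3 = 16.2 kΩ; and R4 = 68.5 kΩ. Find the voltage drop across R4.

ΣR = 1.91 + 9.82 + 16.2 + 68.5 = 96.43 kΩ.
By the voltage-divider rule, V = 26.1 × 68.50/96.43 = 18.54 V.

V ≈ 18.5 V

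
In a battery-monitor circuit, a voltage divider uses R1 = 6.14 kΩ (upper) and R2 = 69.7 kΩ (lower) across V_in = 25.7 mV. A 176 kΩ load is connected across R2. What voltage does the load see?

The load sits in parallel with R2, giving an effective lower resistance R2' = R2·R_L/(R2+R_L) = 49.93 kΩ.
Now apply the divider: V_out = 25.7 × 0.8905 = 22.89 mV.
(Unloaded it would be 23.6 mV; the load pulls it down.)

V_out ≈ 22.9 mV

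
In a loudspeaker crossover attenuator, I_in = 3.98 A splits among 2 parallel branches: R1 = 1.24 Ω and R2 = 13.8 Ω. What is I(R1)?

For two parallel branches, I_k = I_in · (other R)/(sum of R).
So I = 3.98 × 13.8/15.04 = 3.652 A.

I ≈ 3.65 A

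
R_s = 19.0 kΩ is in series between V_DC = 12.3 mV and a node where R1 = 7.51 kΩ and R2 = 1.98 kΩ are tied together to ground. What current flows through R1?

I ≈ 0.125 µA

Equivalent of the parallel group: R_p = 1.567 kΩ.
Node voltage V_A = V_DC · R_p/(R_s + R_p) = 12.3 × 0.07619 = 0.9371 mV.
Branch current I = V_A/R1 = 0.9371/7.51 = 0.1248 µA.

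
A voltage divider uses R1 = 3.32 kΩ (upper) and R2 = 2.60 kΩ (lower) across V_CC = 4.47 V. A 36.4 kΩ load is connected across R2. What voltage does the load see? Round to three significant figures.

R2 ‖ R_L = (2.60 × 36.4)/(2.60 + 36.4) = 2.427 kΩ.
Now apply the divider: V_out = 4.47 × 0.4223 = 1.888 V.

V_out ≈ 1.89 V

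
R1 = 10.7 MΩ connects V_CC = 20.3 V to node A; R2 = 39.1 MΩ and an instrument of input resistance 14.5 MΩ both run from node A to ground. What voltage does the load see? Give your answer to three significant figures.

First combine the lower leg with the load: R2 ‖ R_L = 10.58 MΩ.
Voltage divider with the loaded lower leg: V_out = 20.3 × 10.58/(10.7 + 10.58) = 20.3 × 0.4971 = 10.09 V.
(Unloaded it would be 15.9 V; the load pulls it down.)

V_out ≈ 10.1 V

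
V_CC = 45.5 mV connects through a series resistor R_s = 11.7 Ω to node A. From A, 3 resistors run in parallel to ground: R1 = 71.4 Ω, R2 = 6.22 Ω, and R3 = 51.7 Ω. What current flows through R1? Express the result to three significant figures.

I ≈ 0.195 mA

Combine the parallel branches: R_p = (1/71.4 + 1/6.22 + 1/51.7)⁻¹ = 5.151 Ω.
Node voltage V_A = V_CC · R_p/(R_s + R_p) = 45.5 × 0.3057 = 13.91 mV.
I(R1) = V_A / R1 = 13.91/71.4 = 0.1948 mA.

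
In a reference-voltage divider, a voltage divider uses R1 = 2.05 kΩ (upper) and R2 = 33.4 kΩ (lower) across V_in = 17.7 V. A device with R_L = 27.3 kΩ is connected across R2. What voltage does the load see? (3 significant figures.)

V_out ≈ 15.6 V

First combine the lower leg with the load: R2 ‖ R_L = 15.02 kΩ.
Voltage divider with the loaded lower leg: V_out = 17.7 × 15.02/(2.05 + 15.02) = 17.7 × 0.8799 = 15.57 V.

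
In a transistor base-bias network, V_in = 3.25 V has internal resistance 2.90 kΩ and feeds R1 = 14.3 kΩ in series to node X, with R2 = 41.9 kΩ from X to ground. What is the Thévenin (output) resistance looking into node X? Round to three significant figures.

R1' = 2.90 + 14.3 = 17.20 kΩ (source resistance + R1).
Zeroing V_in shorts the top of R1' to ground, so R_th = R1' ‖ R2 = 12.19 kΩ.

R_th ≈ 12.2 kΩ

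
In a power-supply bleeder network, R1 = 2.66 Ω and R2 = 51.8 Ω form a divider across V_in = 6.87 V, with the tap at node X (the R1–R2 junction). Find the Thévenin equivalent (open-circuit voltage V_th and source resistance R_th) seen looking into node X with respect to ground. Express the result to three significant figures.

V_th ≈ 6.53 V, R_th ≈ 2.53 Ω

V_th is the unloaded tap voltage: V_in · R2/(R1+R2) = 6.87 × 0.9512 = 6.534 V.
With V_in suppressed (replaced by a short), R_th = R1 ‖ R2 = (2.660 × 51.8)/(2.660 + 51.8) = 2.530 Ω.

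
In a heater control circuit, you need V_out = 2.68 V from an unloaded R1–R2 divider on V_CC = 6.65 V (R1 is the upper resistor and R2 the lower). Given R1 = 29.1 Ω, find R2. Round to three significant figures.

The divider ratio is R2/(R1+R2) = 2.68/6.65 = 0.4030.
Rearranging, R2 = R1·k/(1−k) = 29.1 × 0.6751 = 19.64 Ω.

R2 ≈ 19.6 Ω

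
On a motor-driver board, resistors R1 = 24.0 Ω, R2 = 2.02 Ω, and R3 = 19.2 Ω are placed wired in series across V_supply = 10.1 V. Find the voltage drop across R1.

Series total: ΣR = 24.0 + 2.02 + 19.2 = 45.22 Ω.
V = V_supply · R/ΣR = 10.1 × 0.5307 = 5.360 V.

V ≈ 5.36 V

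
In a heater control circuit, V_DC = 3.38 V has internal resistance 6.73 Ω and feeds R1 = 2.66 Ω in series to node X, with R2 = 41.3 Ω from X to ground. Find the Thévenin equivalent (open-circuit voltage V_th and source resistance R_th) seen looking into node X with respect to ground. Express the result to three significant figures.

R1' = 6.73 + 2.66 = 9.390 Ω (source resistance + R1).
Open-circuit (no load on X): V_th = V_DC · R2/(R1' + R2) = 3.38 × 41.3/(9.390 + 41.3) = 2.754 V.
Zeroing V_DC shorts the top of R1' to ground, so R_th = R1' ‖ R2 = 7.651 Ω.

V_th ≈ 2.75 V, R_th ≈ 7.65 Ω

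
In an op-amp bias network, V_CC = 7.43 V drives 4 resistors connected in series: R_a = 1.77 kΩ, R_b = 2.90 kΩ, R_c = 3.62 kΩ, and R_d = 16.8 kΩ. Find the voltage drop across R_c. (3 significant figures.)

ΣR = 1.77 + 2.90 + 3.62 + 16.8 = 25.09 kΩ.
By the voltage-divider rule, V = 7.43 × 3.620/25.09 = 1.072 V.

V ≈ 1.07 V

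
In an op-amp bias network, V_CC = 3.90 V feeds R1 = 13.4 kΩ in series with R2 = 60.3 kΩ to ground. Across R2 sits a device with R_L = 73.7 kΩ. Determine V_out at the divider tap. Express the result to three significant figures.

V_out ≈ 2.78 V

R2 ‖ R_L = (60.3 × 73.7)/(60.3 + 73.7) = 33.16 kΩ.
Then V_out = V_CC · R2'/(R1 + R2') = 3.90 × 33.16/46.56 = 2.778 V.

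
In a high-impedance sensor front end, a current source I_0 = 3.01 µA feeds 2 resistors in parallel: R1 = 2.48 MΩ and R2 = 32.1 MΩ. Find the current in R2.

With just two branches, the current splits inversely with resistance.
So I = 3.01 × 2.48/34.58 = 0.2159 µA.

I ≈ 0.216 µA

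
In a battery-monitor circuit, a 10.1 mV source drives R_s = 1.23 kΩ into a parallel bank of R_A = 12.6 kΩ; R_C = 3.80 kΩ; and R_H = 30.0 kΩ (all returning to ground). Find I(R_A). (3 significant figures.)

I ≈ 0.548 µA

Combine the parallel branches: R_p = (1/12.6 + 1/3.80 + 1/30.0)⁻¹ = 2.661 kΩ.
Node voltage V_A = V_supply · R_p/(R_s + R_p) = 10.1 × 0.6839 = 6.907 mV.
I(R_A) = V_A / R_A = 6.907/12.6 = 0.5482 µA.
(Equivalently: I_total = 2.596 µA, then current-divider fraction G_k/ΣG = 0.2112.)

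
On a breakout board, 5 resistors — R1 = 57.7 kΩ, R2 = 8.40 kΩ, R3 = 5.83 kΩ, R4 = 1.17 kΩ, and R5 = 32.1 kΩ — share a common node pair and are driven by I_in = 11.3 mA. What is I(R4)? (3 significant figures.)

I ≈ 8.09 mA

ΣG = 1/57.7 + 1/8.40 + 1/5.83 + 1/1.17 + 1/32.1 = 1.194.
Current divider: I(R4) = I_in · G_k/ΣG = 11.3 × (0.8547/1.194) = 11.3 × 0.7160 = 8.091 mA.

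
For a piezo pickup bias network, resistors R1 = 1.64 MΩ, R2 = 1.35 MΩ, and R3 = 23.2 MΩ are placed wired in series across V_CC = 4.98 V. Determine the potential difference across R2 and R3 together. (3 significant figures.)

ΣR = 1.64 + 1.35 + 23.2 = 26.19 MΩ.
R_{R2..R3} = 1.35 + 23.2 = 24.55 MΩ.
Voltage divider: V = V_CC · (24.55 / 26.19) = 4.98 × 0.9374 = 4.668 V.

V ≈ 4.67 V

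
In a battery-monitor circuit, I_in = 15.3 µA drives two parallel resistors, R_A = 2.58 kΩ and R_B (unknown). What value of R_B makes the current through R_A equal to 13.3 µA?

The fraction through R_A equals R_B/(R_A+R_B).
13.3/15.3 = R_B/(R_A + R_B) → R_B = R_A · (0.8693)/(1 − 0.8693) = 2.58 × 6.650 = 17.16 kΩ.

R_B ≈ 17.2 kΩ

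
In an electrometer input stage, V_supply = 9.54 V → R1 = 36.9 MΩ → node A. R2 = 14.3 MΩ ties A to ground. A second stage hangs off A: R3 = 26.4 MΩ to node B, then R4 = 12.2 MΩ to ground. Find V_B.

V_B ≈ 0.665 V

Looking into the second stage from A: R3 + R4 = 38.60 MΩ appears in parallel with R2.
R2 ‖ (R3+R4) = 10.43 MΩ.
So V_A = 9.54 × 0.2204 = 2.103 V.
V_B = V_A × 0.3161 = 0.6647 V.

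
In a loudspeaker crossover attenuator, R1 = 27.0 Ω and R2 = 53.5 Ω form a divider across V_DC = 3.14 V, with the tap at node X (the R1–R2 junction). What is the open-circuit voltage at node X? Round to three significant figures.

V_th ≈ 2.09 V

With X open, the divider is unloaded: V_th = 3.14 × 53.5/80.50 = 2.087 V.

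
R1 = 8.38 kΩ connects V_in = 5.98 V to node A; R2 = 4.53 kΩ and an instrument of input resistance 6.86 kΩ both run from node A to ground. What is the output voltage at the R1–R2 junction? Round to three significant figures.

First combine the lower leg with the load: R2 ‖ R_L = 2.728 kΩ.
Now apply the divider: V_out = 5.98 × 0.2456 = 1.469 V.

V_out ≈ 1.47 V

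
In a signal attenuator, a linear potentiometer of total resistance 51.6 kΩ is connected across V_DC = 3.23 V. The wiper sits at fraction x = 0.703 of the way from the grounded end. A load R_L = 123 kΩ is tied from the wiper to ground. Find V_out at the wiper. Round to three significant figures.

Lower segment x·R_p = 36.27 kΩ; upper segment (1−x)·R_p = 15.33 kΩ.
(x·R_p) ‖ R_L = 28.01 kΩ.
Loaded-divider output: V_out = 3.23 × 0.6464 = 2.088 V.

V_out ≈ 2.09 V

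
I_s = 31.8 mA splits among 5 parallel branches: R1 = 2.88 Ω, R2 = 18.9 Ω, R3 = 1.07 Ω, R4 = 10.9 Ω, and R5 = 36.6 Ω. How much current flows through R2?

Total conductance ΣG = 1/2.88 + 1/18.9 + 1/1.07 + 1/10.9 + 1/36.6 = 1.454 (units of 1/Ω).
Current divider: I(R2) = I_s · G_k/ΣG = 31.8 × (0.05291/1.454) = 31.8 × 0.03639 = 1.157 mA.

I ≈ 1.16 mA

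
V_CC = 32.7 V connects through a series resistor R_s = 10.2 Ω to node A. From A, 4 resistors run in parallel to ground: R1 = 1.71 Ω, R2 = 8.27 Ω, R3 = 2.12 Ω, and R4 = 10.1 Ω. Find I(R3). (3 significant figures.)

I ≈ 1.10 A

Parallel bank: R_p = 1/(1/1.71 + 1/8.27 + 1/2.12 + 1/10.1) = 0.7834 Ω.
V_A by voltage divider: V_A = 32.7 × 0.7834/(10.2 + 0.7834) = 2.332 V.
I(R3) = V_A / R3 = 2.332/2.12 = 1.100 A.
(Check via current divider: I_total = 2.977 A; share G_k/ΣG = 0.3695 → same result.)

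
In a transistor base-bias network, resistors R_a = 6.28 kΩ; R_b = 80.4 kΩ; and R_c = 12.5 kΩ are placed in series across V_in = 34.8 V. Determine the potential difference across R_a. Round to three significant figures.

V ≈ 2.20 V

ΣR = 6.28 + 80.4 + 12.5 = 99.18 kΩ.
By the voltage-divider rule, V = 34.8 × 6.280/99.18 = 2.204 V.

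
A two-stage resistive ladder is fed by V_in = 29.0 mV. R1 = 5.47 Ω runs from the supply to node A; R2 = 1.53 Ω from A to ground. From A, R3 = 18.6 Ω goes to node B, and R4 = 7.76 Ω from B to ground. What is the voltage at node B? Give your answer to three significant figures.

Looking into the second stage from A: R3 + R4 = 26.36 Ω appears in parallel with R2.
R2 ‖ (R3+R4) = 1.446 Ω.
So V_A = 29.0 × 0.2091 = 6.064 mV.
V_B = V_A × 0.2944 = 1.785 mV.

V_B ≈ 1.79 mV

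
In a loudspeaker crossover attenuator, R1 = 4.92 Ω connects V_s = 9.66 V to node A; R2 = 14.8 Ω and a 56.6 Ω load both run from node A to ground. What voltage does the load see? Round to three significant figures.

V_out ≈ 6.81 V

R2 ‖ R_L = (14.8 × 56.6)/(14.8 + 56.6) = 11.73 Ω.
Then V_out = V_s · R2'/(R1 + R2') = 9.66 × 11.73/16.65 = 6.806 V.
(Unloaded it would be 7.25 V; the load pulls it down.)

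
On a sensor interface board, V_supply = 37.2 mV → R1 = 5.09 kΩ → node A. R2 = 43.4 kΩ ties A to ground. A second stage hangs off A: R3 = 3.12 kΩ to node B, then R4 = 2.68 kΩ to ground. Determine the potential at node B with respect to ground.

The second stage (R3 + R4 = 5.800 kΩ) loads node A in parallel with R2.
Effective lower resistance at A: R2 ‖ 5.800 = 5.116 kΩ.
V_A = 37.2 × 5.116/(5.09 + 5.116) = 18.65 mV.
Then the unloaded second divider: V_B = V_A × R4/(R3+R4) = 18.65 × 0.4621 = 8.617 mV.

V_B ≈ 8.62 mV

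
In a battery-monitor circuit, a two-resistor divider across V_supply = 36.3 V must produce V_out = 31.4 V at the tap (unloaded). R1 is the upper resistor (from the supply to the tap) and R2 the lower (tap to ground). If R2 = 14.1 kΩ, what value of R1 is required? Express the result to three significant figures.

Required fraction k = V_out/V_supply = 0.8650.
Rearranging, R1 = R2·(1−k)/k = 14.1 × 0.1561 = 2.200 kΩ.

R1 ≈ 2.20 kΩ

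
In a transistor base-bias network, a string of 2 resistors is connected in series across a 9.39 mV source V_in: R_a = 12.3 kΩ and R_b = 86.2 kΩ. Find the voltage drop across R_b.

V ≈ 8.22 mV

Total series resistance ΣR = 12.3 + 86.2 = 98.50 kΩ.
By the voltage-divider rule, V = 9.39 × 86.20/98.50 = 8.217 mV.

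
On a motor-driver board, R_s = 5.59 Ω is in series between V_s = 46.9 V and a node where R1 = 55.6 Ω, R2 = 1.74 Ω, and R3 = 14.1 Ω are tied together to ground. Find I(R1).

Combine the parallel branches: R_p = (1/55.6 + 1/1.74 + 1/14.1)⁻¹ = 1.507 Ω.
V_A = 46.9 × 1.507/7.097 = 9.958 V.
Branch current I = V_A/R1 = 9.958/55.6 = 0.1791 A.

I ≈ 0.179 A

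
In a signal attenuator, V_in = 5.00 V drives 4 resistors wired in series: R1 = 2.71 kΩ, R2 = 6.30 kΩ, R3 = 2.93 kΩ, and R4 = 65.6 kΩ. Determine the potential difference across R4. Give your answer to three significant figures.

Series total: ΣR = 2.71 + 6.30 + 2.93 + 65.6 = 77.54 kΩ.
Voltage divider: V = V_in · (65.60 / 77.54) = 5.00 × 0.8460 = 4.230 V.

V ≈ 4.23 V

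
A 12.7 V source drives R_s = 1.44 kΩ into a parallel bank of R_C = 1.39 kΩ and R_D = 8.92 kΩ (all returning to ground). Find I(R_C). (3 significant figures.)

Parallel bank: R_p = 1/(1/1.39 + 1/8.92) = 1.203 kΩ.
V_A by voltage divider: V_A = 12.7 × 1.203/(1.44 + 1.203) = 5.780 V.
Branch current I = V_A/R_C = 5.780/1.39 = 4.158 mA.

I ≈ 4.16 mA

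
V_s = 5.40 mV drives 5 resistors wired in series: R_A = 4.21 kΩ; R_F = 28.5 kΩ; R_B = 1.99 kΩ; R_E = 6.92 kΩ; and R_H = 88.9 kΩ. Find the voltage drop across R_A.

V ≈ 0.174 mV

ΣR = 4.21 + 28.5 + 1.99 + 6.92 + 88.9 = 130.5 kΩ.
V = V_s · R/ΣR = 5.40 × 0.03226 = 0.1742 mV.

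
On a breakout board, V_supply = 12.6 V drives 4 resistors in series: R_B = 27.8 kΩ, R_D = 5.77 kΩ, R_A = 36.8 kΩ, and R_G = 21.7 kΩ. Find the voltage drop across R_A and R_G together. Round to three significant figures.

V ≈ 8.01 V

ΣR = 27.8 + 5.77 + 36.8 + 21.7 = 92.07 kΩ.
R_{R_A..R_G} = 36.8 + 21.7 = 58.50 kΩ.
Voltage divider: V = V_supply · (58.50 / 92.07) = 12.6 × 0.6354 = 8.006 V.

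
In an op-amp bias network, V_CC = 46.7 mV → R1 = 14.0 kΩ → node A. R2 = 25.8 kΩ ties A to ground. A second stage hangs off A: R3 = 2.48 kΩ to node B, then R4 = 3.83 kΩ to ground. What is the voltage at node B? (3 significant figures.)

V_B ≈ 7.54 mV

Looking into the second stage from A: R3 + R4 = 6.310 kΩ appears in parallel with R2.
Effective lower resistance at A: R2 ‖ 6.310 = 5.070 kΩ.
First divider: V_A = V_CC · 5.070/(14.0 + 5.070) = 12.42 mV.
V_B = V_A × 0.6070 = 7.536 mV.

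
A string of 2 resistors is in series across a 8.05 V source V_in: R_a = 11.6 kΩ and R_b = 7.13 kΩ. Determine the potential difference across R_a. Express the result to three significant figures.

V ≈ 4.99 V

Series total: ΣR = 11.6 + 7.13 = 18.73 kΩ.
By the voltage-divider rule, V = 8.05 × 11.60/18.73 = 4.986 V.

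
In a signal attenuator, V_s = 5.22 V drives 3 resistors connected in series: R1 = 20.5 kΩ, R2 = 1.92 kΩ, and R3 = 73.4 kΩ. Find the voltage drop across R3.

V ≈ 4.00 V

ΣR = 20.5 + 1.92 + 73.4 = 95.82 kΩ.
Voltage divider: V = V_s · (73.40 / 95.82) = 5.22 × 0.7660 = 3.999 V.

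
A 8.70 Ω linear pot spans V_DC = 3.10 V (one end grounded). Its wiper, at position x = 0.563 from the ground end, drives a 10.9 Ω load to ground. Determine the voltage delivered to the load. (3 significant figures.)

The pot divides into 3.802 Ω above the wiper and 4.898 Ω below.
(x·R_p) ‖ R_L = 3.379 Ω.
V_out = 3.10 × 3.379/(3.802 + 3.379) = 1.459 V.

V_out ≈ 1.46 V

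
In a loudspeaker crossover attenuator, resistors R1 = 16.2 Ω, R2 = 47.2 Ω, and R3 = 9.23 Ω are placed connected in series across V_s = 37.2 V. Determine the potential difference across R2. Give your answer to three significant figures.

Total series resistance ΣR = 16.2 + 47.2 + 9.23 = 72.63 Ω.
V = V_s · R/ΣR = 37.2 × 0.6499 = 24.18 V.

V ≈ 24.2 V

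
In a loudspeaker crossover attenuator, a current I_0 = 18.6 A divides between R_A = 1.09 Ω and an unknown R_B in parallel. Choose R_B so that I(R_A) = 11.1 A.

In a two-way split, I_A/I_0 = R_B/(R_A + R_B).
With f = 0.5968, R_B = R_A · f/(1−f) = 1.09 × 1.480 = 1.613 Ω.

R_B ≈ 1.61 Ω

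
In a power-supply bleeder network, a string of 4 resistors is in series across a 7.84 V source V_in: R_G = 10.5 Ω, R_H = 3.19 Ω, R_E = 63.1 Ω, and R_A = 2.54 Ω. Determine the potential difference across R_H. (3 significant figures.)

Total series resistance ΣR = 10.5 + 3.19 + 63.1 + 2.54 = 79.33 Ω.
By the voltage-divider rule, V = 7.84 × 3.190/79.33 = 0.3153 V.

V ≈ 0.315 V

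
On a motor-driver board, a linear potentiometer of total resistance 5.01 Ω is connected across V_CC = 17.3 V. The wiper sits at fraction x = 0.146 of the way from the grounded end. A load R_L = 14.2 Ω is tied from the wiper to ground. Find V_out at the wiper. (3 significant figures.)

Split the track: R_lower = x·R_p = 0.7315 Ω, R_upper = (1−x)·R_p = 4.279 Ω.
R_L loads the lower segment: effective lower R = 0.6956 Ω.
Then V_out = V_CC · 0.6956/(4.279 + 0.6956) = 2.419 V.

V_out ≈ 2.42 V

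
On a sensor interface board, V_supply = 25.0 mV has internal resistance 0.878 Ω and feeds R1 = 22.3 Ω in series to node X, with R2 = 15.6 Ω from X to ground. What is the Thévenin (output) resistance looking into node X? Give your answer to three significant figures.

R1' = 0.878 + 22.3 = 23.18 Ω (source resistance + R1).
With V_supply suppressed (replaced by a short), R_th = R1' ‖ R2 = (23.18 × 15.6)/(23.18 + 15.6) = 9.324 Ω.

R_th ≈ 9.32 Ω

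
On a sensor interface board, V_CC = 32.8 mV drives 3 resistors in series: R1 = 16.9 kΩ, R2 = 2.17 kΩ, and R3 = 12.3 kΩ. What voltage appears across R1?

V ≈ 17.7 mV

ΣR = 16.9 + 2.17 + 12.3 = 31.37 kΩ.
V = V_CC · R/ΣR = 32.8 × 0.5387 = 17.67 mV.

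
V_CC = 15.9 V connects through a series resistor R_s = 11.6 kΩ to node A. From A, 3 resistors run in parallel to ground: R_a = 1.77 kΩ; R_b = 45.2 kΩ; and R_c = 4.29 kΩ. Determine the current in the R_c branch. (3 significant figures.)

I ≈ 0.353 mA

Parallel bank: R_p = 1/(1/1.77 + 1/45.2 + 1/4.29) = 1.219 kΩ.
Node voltage V_A = V_CC · R_p/(R_s + R_p) = 15.9 × 0.09511 = 1.512 V.
I(R_c) = V_A / R_c = 1.512/4.29 = 0.3525 mA.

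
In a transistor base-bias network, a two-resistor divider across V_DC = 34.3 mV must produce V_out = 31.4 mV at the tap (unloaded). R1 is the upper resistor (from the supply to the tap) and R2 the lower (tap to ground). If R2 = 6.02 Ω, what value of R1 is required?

R1 ≈ 0.556 Ω

The divider ratio is R2/(R1+R2) = 31.4/34.3 = 0.9155.
Rearranging, R1 = R2·(1−k)/k = 6.02 × 0.09236 = 0.5560 Ω.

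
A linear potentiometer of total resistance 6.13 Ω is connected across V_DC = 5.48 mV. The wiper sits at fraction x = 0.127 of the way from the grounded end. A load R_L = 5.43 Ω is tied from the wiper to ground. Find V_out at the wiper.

Lower segment x·R_p = 0.7785 Ω; upper segment (1−x)·R_p = 5.351 Ω.
(x·R_p) ‖ R_L = 0.6809 Ω.
Loaded-divider output: V_out = 5.48 × 0.1129 = 0.6185 mV.

V_out ≈ 0.619 mV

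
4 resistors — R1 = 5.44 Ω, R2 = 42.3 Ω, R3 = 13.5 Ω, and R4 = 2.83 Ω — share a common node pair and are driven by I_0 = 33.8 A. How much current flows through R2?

I ≈ 1.26 A

ΣG = 1/5.44 + 1/42.3 + 1/13.5 + 1/2.83 = 0.6349.
R2 takes the fraction G_k/ΣG = 0.02364/0.6349 = 0.03724, so I = 33.8 × 0.03724 = 1.259 A.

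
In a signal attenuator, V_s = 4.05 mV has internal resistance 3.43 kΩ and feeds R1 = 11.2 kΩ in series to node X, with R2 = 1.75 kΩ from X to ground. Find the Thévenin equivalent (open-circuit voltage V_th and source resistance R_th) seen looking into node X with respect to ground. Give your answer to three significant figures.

V_th ≈ 0.433 mV, R_th ≈ 1.56 kΩ

R1' = 3.43 + 11.2 = 14.63 kΩ (source resistance + R1).
With X open, the divider is unloaded: V_th = 4.05 × 1.75/16.38 = 0.4327 mV.
With V_s suppressed (replaced by a short), R_th = R1' ‖ R2 = (14.63 × 1.75)/(14.63 + 1.75) = 1.563 kΩ.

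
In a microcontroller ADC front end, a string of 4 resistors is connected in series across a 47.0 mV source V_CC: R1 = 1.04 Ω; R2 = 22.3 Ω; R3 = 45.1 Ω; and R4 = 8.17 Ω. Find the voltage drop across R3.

Series total: ΣR = 1.04 + 22.3 + 45.1 + 8.17 = 76.61 Ω.
V = V_CC · R/ΣR = 47.0 × 0.5887 = 27.67 mV.

V ≈ 27.7 mV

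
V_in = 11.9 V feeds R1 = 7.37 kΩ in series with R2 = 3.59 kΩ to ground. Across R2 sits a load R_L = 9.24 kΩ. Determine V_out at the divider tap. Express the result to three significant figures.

V_out ≈ 3.09 V

R2 ‖ R_L = (3.59 × 9.24)/(3.59 + 9.24) = 2.585 kΩ.
Now apply the divider: V_out = 11.9 × 0.2597 = 3.090 V.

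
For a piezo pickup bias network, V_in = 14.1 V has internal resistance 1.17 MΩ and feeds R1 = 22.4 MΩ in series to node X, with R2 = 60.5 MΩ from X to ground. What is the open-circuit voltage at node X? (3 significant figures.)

V_th ≈ 10.1 V

R1' = 1.17 + 22.4 = 23.57 MΩ (source resistance + R1).
With X open, the divider is unloaded: V_th = 14.1 × 60.5/84.07 = 10.15 V.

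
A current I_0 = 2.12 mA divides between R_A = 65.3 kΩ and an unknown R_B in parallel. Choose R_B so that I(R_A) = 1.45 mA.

In a two-way split, I_A/I_0 = R_B/(R_A + R_B).
1.45/2.12 = R_B/(R_A + R_B) → R_B = R_A · (0.6840)/(1 − 0.6840) = 65.3 × 2.164 = 141.3 kΩ.

R_B ≈ 141 kΩ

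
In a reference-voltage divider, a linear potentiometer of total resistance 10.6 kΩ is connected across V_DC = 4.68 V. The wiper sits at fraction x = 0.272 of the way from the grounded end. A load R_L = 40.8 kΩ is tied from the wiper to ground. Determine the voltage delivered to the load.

The pot divides into 7.717 kΩ above the wiper and 2.883 kΩ below.
(x·R_p) ‖ R_L = 2.693 kΩ.
V_out = 4.68 × 2.693/(7.717 + 2.693) = 1.211 V.

V_out ≈ 1.21 V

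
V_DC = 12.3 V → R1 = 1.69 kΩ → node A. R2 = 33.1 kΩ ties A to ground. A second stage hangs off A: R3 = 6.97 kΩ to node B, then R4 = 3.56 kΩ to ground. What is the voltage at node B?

V_B ≈ 3.43 V

The second stage (R3 + R4 = 10.53 kΩ) loads node A in parallel with R2.
Effective lower resistance at A: R2 ‖ 10.53 = 7.989 kΩ.
First divider: V_A = V_DC · 7.989/(1.69 + 7.989) = 10.15 V.
Then the unloaded second divider: V_B = V_A × R4/(R3+R4) = 10.15 × 0.3381 = 3.432 V.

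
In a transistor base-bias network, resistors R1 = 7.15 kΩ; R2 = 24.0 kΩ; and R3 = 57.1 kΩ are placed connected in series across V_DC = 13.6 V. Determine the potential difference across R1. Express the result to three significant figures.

V ≈ 1.10 V

Series total: ΣR = 7.15 + 24.0 + 57.1 = 88.25 kΩ.
Voltage divider: V = V_DC · (7.150 / 88.25) = 13.6 × 0.08102 = 1.102 V.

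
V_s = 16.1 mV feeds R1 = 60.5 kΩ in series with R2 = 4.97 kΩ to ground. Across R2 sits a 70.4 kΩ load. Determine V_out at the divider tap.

R2 ‖ R_L = (4.97 × 70.4)/(4.97 + 70.4) = 4.642 kΩ.
Then V_out = V_s · R2'/(R1 + R2') = 16.1 × 4.642/65.14 = 1.147 mV.

V_out ≈ 1.15 mV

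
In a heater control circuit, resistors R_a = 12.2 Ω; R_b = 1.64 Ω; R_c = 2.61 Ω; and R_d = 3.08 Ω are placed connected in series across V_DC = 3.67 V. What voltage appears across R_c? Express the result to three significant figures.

V ≈ 0.490 V

Series total: ΣR = 12.2 + 1.64 + 2.61 + 3.08 = 19.53 Ω.
By the voltage-divider rule, V = 3.67 × 2.610/19.53 = 0.4905 V.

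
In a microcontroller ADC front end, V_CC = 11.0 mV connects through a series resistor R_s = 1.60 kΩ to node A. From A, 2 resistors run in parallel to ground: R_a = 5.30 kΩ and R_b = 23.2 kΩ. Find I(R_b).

I ≈ 0.346 µA

Equivalent of the parallel group: R_p = 4.314 kΩ.
V_A by voltage divider: V_A = 11.0 × 4.314/(1.60 + 4.314) = 8.024 mV.
I(R_b) = V_A / R_b = 8.024/23.2 = 0.3459 µA.
(Equivalently: I_total = 1.860 µA, then current-divider fraction G_k/ΣG = 0.1860.)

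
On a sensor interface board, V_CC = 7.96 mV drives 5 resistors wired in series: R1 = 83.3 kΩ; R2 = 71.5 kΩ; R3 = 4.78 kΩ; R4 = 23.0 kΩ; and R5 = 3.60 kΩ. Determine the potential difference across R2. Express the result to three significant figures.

Series total: ΣR = 83.3 + 71.5 + 4.78 + 23.0 + 3.60 = 186.2 kΩ.
V = V_CC · R/ΣR = 7.96 × 0.3840 = 3.057 mV.

V ≈ 3.06 mV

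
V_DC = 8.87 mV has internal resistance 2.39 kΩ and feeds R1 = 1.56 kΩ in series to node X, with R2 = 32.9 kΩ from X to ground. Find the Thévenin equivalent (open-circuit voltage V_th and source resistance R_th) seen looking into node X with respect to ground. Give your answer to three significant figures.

R1' = 2.39 + 1.56 = 3.950 kΩ (source resistance + R1).
Open-circuit (no load on X): V_th = V_DC · R2/(R1' + R2) = 8.87 × 32.9/(3.950 + 32.9) = 7.919 mV.
Looking into X with the source shorted: R_th = R1'·R2/(R1'+R2) = 3.950 × 32.9/36.85 = 3.527 kΩ.

V_th ≈ 7.92 mV, R_th ≈ 3.53 kΩ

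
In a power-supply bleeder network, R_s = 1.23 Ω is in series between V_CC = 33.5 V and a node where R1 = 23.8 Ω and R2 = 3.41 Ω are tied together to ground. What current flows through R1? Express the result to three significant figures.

I ≈ 0.997 A

Equivalent of the parallel group: R_p = 2.983 Ω.
V_A by voltage divider: V_A = 33.5 × 2.983/(1.23 + 2.983) = 23.72 V.
Branch current I = V_A/R1 = 23.72/23.8 = 0.9966 A.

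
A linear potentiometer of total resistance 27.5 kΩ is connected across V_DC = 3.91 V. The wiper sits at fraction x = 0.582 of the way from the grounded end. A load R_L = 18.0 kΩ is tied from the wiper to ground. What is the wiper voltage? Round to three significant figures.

The pot divides into 11.50 kΩ above the wiper and 16.00 kΩ below.
Lower segment in parallel with the load: 16.00 ‖ 18.0 = 8.472 kΩ.
Loaded-divider output: V_out = 3.91 × 0.4243 = 1.659 V.

V_out ≈ 1.66 V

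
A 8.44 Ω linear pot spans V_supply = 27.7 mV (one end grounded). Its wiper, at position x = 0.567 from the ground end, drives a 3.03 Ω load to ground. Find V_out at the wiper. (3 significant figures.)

The pot divides into 3.655 Ω above the wiper and 4.785 Ω below.
Lower segment in parallel with the load: 4.785 ‖ 3.03 = 1.855 Ω.
V_out = 27.7 × 1.855/(3.655 + 1.855) = 9.327 mV.

V_out ≈ 9.33 mV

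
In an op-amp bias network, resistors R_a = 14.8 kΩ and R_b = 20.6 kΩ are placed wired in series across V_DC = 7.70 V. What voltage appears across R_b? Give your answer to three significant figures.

V ≈ 4.48 V

Total series resistance ΣR = 14.8 + 20.6 = 35.40 kΩ.
Voltage divider: V = V_DC · (20.60 / 35.40) = 7.70 × 0.5819 = 4.481 V.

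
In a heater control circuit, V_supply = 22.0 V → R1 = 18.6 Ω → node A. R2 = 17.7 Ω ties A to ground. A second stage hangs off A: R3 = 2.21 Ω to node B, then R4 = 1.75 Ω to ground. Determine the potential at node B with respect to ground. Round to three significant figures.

The second stage (R3 + R4 = 3.960 Ω) loads node A in parallel with R2.
Effective lower resistance at A: R2 ‖ 3.960 = 3.236 Ω.
First divider: V_A = V_supply · 3.236/(18.6 + 3.236) = 3.260 V.
V_B = V_A × 0.4419 = 1.441 V.

V_B ≈ 1.44 V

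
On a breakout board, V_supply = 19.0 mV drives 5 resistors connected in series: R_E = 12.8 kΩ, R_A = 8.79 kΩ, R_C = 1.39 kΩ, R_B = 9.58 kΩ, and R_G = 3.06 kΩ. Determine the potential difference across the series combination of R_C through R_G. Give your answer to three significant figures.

ΣR = 12.8 + 8.79 + 1.39 + 9.58 + 3.06 = 35.62 kΩ.
R_{R_C..R_G} = 1.39 + 9.58 + 3.06 = 14.03 kΩ.
Voltage divider: V = V_supply · (14.03 / 35.62) = 19.0 × 0.3939 = 7.484 mV.

V ≈ 7.48 mV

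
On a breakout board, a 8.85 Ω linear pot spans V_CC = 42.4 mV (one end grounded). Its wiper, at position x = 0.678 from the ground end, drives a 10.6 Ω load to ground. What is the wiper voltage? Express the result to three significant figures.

V_out ≈ 24.3 mV

Split the track: R_lower = x·R_p = 6.000 Ω, R_upper = (1−x)·R_p = 2.850 Ω.
Lower segment in parallel with the load: 6.000 ‖ 10.6 = 3.831 Ω.
Then V_out = V_CC · 3.831/(2.850 + 3.831) = 24.32 mV.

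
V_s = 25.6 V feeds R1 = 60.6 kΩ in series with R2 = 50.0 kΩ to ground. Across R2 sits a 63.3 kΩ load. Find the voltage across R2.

V_out ≈ 8.08 V

The load sits in parallel with R2, giving an effective lower resistance R2' = R2·R_L/(R2+R_L) = 27.93 kΩ.
Now apply the divider: V_out = 25.6 × 0.3155 = 8.077 V.
(Unloaded it would be 11.6 V; the load pulls it down.)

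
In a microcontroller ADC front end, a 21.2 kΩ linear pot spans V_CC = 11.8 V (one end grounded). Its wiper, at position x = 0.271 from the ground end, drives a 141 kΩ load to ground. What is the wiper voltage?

Lower segment x·R_p = 5.745 kΩ; upper segment (1−x)·R_p = 15.45 kΩ.
Lower segment in parallel with the load: 5.745 ‖ 141 = 5.520 kΩ.
V_out = 11.8 × 5.520/(15.45 + 5.520) = 3.106 V.
(Unloaded: V_out = x·V_CC = 3.20 V.)

V_out ≈ 3.11 V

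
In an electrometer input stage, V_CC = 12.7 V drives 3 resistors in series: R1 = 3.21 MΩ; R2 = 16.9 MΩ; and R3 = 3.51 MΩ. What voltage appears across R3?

V ≈ 1.89 V

Total series resistance ΣR = 3.21 + 16.9 + 3.51 = 23.62 MΩ.
V = V_CC · R/ΣR = 12.7 × 0.1486 = 1.887 V.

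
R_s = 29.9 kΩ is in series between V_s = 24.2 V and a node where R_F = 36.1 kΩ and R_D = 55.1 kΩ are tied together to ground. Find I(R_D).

I ≈ 0.185 mA

Combine the parallel branches: R_p = (1/36.1 + 1/55.1)⁻¹ = 21.81 kΩ.
Node voltage V_A = V_s · R_p/(R_s + R_p) = 24.2 × 0.4218 = 10.21 V.
I(R_D) = V_A / R_D = 10.21/55.1 = 0.1852 mA.
(Equivalently: I_total = 0.4680 mA, then current-divider fraction G_k/ΣG = 0.3958.)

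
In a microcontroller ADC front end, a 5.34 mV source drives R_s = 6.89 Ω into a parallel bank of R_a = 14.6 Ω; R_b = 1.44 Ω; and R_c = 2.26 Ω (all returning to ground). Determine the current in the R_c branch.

Combine the parallel branches: R_p = (1/14.6 + 1/1.44 + 1/2.26)⁻¹ = 0.8296 Ω.
V_A = 5.34 × 0.8296/7.720 = 0.5739 mV.
Branch current I = V_A/R_c = 0.5739/2.26 = 0.2539 mA.

I ≈ 0.254 mA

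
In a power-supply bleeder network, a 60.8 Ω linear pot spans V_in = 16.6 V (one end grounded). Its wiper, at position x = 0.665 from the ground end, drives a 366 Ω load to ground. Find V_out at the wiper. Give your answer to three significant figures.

V_out ≈ 10.6 V

The pot divides into 20.37 Ω above the wiper and 40.43 Ω below.
R_L loads the lower segment: effective lower R = 36.41 Ω.
Then V_out = V_in · 36.41/(20.37 + 36.41) = 10.65 V.
(Unloaded: V_out = x·V_in = 11.0 V.)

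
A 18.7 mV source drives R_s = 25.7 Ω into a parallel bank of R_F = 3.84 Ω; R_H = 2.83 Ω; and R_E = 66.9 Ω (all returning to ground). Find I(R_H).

I ≈ 0.385 mA

Parallel bank: R_p = 1/(1/3.84 + 1/2.83 + 1/66.9) = 1.591 Ω.
V_A = 18.7 × 1.591/27.29 = 1.090 mV.
Branch current I = V_A/R_H = 1.090/2.83 = 0.3851 mA.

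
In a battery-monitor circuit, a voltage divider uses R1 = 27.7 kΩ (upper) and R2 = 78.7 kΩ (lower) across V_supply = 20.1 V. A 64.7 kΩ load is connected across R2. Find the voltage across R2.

The load sits in parallel with R2, giving an effective lower resistance R2' = R2·R_L/(R2+R_L) = 35.51 kΩ.
Then V_out = V_supply · R2'/(R1 + R2') = 20.1 × 35.51/63.21 = 11.29 V.

V_out ≈ 11.3 V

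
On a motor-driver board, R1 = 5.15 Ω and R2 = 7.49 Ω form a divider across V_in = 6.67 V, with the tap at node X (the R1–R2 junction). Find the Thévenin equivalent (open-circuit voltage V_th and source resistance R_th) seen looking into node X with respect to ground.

Open-circuit (no load on X): V_th = V_in · R2/(R1 + R2) = 6.67 × 7.49/(5.150 + 7.49) = 3.952 V.
Looking into X with the source shorted: R_th = R1·R2/(R1+R2) = 5.150 × 7.49/12.64 = 3.052 Ω.

V_th ≈ 3.95 V, R_th ≈ 3.05 Ω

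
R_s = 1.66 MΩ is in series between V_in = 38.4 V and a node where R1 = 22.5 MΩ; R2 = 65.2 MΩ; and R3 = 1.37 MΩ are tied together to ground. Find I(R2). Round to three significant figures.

I ≈ 0.255 µA

Equivalent of the parallel group: R_p = 1.266 MΩ.
V_A by voltage divider: V_A = 38.4 × 1.266/(1.66 + 1.266) = 16.62 V.
Branch current I = V_A/R2 = 16.62/65.2 = 0.2549 µA.
(Check via current divider: I_total = 13.12 µA; share G_k/ΣG = 0.01942 → same result.)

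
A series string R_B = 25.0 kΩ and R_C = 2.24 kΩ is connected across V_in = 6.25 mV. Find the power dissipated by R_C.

P ≈ 0.118 nW

ΣR = 27.24 kΩ → I = 6.25/27.24 = 0.2294 µA.
P(R_C) = I²·R_C = (0.2294)² × 2.24 = 0.1179 nW.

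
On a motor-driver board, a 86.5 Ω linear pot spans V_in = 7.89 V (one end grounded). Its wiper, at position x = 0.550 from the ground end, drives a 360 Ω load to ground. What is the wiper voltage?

Lower segment x·R_p = 47.58 Ω; upper segment (1−x)·R_p = 38.92 Ω.
(x·R_p) ‖ R_L = 42.02 Ω.
Then V_out = V_in · 42.02/(38.92 + 42.02) = 4.096 V.

V_out ≈ 4.10 V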